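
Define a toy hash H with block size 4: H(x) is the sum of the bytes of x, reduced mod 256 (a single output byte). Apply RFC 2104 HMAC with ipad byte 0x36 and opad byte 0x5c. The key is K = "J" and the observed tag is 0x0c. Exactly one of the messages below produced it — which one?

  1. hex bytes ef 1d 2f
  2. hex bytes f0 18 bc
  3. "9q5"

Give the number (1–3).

2

Key "J" = 4a is 1 byte ≤ B = 4; zero-pad to 4 bytes: K' = 4a 00 00 00.
K' ⊕ ipad = 7c 36 36 36; K' ⊕ opad = 16 5c 5c 5c.
m1: inner = H(7c 36 36 36 ef 1d 2f) = 59; tag = H(16 5c 5c 5c 59) = 83
m2: inner = H(7c 36 36 36 f0 18 bc) = e2; tag = H(16 5c 5c 5c e2) = 0c ← matches
m3: inner = H(7c 36 36 36 39 71 35) = fd; tag = H(16 5c 5c 5c fd) = 27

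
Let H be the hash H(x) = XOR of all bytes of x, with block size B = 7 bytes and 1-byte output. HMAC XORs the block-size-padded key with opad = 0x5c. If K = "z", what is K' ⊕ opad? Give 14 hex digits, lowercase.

Key "z" = 7a is 1 byte ≤ B = 7; zero-pad to 7 bytes: K' = 7a 00 00 00 00 00 00.
XOR each byte with 0x5c: 7a⊕5c=26, 00⊕5c=5c, 00⊕5c=5c, 00⊕5c=5c, 00⊕5c=5c, 00⊕5c=5c, 00⊕5c=5c.

265c5c5c5c5c5c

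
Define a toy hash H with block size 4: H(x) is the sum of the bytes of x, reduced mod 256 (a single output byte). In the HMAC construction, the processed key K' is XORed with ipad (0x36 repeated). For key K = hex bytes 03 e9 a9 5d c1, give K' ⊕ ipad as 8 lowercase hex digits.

85363636

Key hex bytes 03 e9 a9 5d c1 is 5 bytes > B = 4, so hash it first: H(key) = b3, then zero-pad to 4 bytes: K' = b3 00 00 00.
XOR each byte with 0x36: b3⊕36=85, 00⊕36=36, 00⊕36=36, 00⊕36=36.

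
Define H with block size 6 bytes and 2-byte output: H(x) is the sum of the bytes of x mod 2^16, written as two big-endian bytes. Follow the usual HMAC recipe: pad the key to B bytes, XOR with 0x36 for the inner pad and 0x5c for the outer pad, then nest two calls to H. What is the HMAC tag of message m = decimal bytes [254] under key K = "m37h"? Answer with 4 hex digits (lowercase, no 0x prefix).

0222

Key "m37h" = 6d 33 37 68 is 4 bytes ≤ B = 6; zero-pad to 6 bytes: K' = 6d 33 37 68 00 00.
K' ⊕ ipad = 5b 05 01 5e 36 36.  K' ⊕ opad = 31 6f 6b 34 5c 5c.
Inner input = (K'⊕ipad) ∥ m = 5b 05 01 5e 36 36 ∥ fe.
Inner hash: sum = 91+5+1+94+54+54+254 = 553 → 02 29.
Outer input = (K'⊕opad) ∥ inner = 31 6f 6b 34 5c 5c ∥ 02 29.
Outer hash (tag): sum = 49+111+107+52+92+92+2+41 = 546 → 02 22.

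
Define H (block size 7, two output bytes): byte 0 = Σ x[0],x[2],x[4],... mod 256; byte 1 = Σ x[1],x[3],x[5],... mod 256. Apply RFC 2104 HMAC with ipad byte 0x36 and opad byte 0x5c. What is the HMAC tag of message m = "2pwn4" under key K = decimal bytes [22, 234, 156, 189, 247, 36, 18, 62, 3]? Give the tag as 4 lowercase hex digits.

7e15

Key decimal bytes [22, 234, 156, 189, 247, 36, 18, 62, 3] = 16 ea 9c bd f7 24 12 3e 03 is 9 bytes > B = 7, so hash it first: H(key) = be 09, then zero-pad to 7 bytes: K' = be 09 00 00 00 00 00.
K' ⊕ ipad = 88 3f 36 36 36 36 36.  K' ⊕ opad = e2 55 5c 5c 5c 5c 5c.
Inner input = (K'⊕ipad) ∥ m = 88 3f 36 36 36 36 36 ∥ 32 70 77 6e 34.
Inner hash: even-index sum = 520 mod 256 = 8; odd-index sum = 392 mod 256 = 136 → 08 88.
Outer input = (K'⊕opad) ∥ inner = e2 55 5c 5c 5c 5c 5c ∥ 08 88.
Outer hash (tag): even-index sum = 638 mod 256 = 126; odd-index sum = 277 mod 256 = 21 → 7e 15.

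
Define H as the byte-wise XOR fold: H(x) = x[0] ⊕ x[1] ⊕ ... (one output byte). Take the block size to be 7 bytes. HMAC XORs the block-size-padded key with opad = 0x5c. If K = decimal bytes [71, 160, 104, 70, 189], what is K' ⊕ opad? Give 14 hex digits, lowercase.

Key decimal bytes [71, 160, 104, 70, 189] = 47 a0 68 46 bd is 5 bytes ≤ B = 7; zero-pad to 7 bytes: K' = 47 a0 68 46 bd 00 00.
XOR each byte with 0x5c: 47⊕5c=1b, a0⊕5c=fc, 68⊕5c=34, 46⊕5c=1a, bd⊕5c=e1, 00⊕5c=5c, 00⊕5c=5c.

1bfc341ae15c5c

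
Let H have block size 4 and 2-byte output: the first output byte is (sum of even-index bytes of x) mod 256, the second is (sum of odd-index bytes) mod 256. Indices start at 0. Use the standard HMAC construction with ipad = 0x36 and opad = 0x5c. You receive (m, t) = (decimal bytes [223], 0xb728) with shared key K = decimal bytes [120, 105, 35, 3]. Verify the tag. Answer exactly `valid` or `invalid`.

Key decimal bytes [120, 105, 35, 3] = 78 69 23 03 is exactly B = 4 bytes: K' = 78 69 23 03.
K' ⊕ ipad = 4e 5f 15 35; K' ⊕ opad = 24 35 7f 5f.
Inner hash: even-index sum = 322 mod 256 = 66; odd-index sum = 148 mod 256 = 148 → 42 94.
Outer hash (recomputed tag): even-index sum = 229 mod 256 = 229; odd-index sum = 296 mod 256 = 40 → e5 28.
Recomputed tag = e528; claimed = b728 → mismatch.

invalid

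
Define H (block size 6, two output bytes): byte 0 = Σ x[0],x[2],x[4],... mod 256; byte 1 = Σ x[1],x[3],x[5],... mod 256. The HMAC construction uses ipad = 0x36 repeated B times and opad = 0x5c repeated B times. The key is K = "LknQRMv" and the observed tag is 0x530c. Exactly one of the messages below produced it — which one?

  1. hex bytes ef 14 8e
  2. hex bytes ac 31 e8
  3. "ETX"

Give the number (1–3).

Key "LknQRMv" = 4c 6b 6e 51 52 4d 76 is 7 bytes > B = 6, so hash it first: H(key) = 82 09, then zero-pad to 6 bytes: K' = 82 09 00 00 00 00.
K' ⊕ ipad = b4 3f 36 36 36 36; K' ⊕ opad = de 55 5c 5c 5c 5c.
m1: inner = H(b4 3f 36 36 36 36 ef 14 8e) = 9d bf; tag = H(de 55 5c 5c 5c 5c 9d bf) = 33cc
m2: inner = H(b4 3f 36 36 36 36 ac 31 e8) = b4 dc; tag = H(de 55 5c 5c 5c 5c b4 dc) = 4ae9
m3: inner = H(b4 3f 36 36 36 36 45 54 58) = bd ff; tag = H(de 55 5c 5c 5c 5c bd ff) = 530c ← matches

3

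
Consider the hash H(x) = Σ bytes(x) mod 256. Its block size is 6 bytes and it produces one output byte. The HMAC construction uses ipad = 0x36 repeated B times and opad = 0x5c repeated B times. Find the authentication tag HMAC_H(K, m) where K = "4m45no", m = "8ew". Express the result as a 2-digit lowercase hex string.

f6

Key "4m45no" = 34 6d 34 35 6e 6f is exactly B = 6 bytes: K' = 34 6d 34 35 6e 6f.
K' ⊕ ipad = 02 5b 02 03 58 59.  K' ⊕ opad = 68 31 68 69 32 33.
Inner input = (K'⊕ipad) ∥ m = 02 5b 02 03 58 59 ∥ 38 65 77.
Inner hash: sum = 2+91+2+3+88+89+56+101+119 = 551; mod 256 = 39 → 27.
Outer input = (K'⊕opad) ∥ inner = 68 31 68 69 32 33 ∥ 27.
Outer hash (tag): sum = 104+49+104+105+50+51+39 = 502; mod 256 = 246 → f6.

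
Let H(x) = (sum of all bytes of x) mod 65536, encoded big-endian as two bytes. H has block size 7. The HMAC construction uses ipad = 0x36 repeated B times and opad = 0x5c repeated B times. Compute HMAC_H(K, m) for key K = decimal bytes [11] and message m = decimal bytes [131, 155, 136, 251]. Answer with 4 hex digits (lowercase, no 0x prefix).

02a5

Key decimal bytes [11] = 0b is 1 byte ≤ B = 7; zero-pad to 7 bytes: K' = 0b 00 00 00 00 00 00.
K' ⊕ ipad = 3d 36 36 36 36 36 36.  K' ⊕ opad = 57 5c 5c 5c 5c 5c 5c.
Inner input = (K'⊕ipad) ∥ m = 3d 36 36 36 36 36 36 ∥ 83 9b 88 fb.
Inner hash: sum = 61+54+54+54+54+54+54+131+155+136+251 = 1058 → 04 22.
Outer input = (K'⊕opad) ∥ inner = 57 5c 5c 5c 5c 5c 5c ∥ 04 22.
Outer hash (tag): sum = 87+92+92+92+92+92+92+4+34 = 677 → 02 a5.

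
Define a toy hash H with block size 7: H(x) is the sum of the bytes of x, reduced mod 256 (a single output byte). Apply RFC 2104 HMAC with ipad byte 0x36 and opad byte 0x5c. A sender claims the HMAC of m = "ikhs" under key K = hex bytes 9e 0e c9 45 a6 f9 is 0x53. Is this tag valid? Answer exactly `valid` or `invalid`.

valid

Key hex bytes 9e 0e c9 45 a6 f9 is 6 bytes ≤ B = 7; zero-pad to 7 bytes: K' = 9e 0e c9 45 a6 f9 00.
K' ⊕ ipad = a8 38 ff 73 90 cf 36; K' ⊕ opad = c2 52 95 19 fa a5 5c.
Inner hash: sum = 168+56+255+115+144+207+54+105+107+104+115 = 1430; mod 256 = 150 → 96.
Outer hash (recomputed tag): sum = 194+82+149+25+250+165+92+150 = 1107; mod 256 = 83 → 53.
Recomputed tag = 53; claimed = 53 → match.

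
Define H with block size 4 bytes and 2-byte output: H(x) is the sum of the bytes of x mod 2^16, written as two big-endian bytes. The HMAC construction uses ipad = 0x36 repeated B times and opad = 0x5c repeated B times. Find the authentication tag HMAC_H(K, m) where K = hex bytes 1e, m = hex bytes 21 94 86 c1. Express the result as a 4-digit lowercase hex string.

Key hex bytes 1e is 1 byte ≤ B = 4; zero-pad to 4 bytes: K' = 1e 00 00 00.
K' ⊕ ipad = 28 36 36 36.  K' ⊕ opad = 42 5c 5c 5c.
Inner input = (K'⊕ipad) ∥ m = 28 36 36 36 ∥ 21 94 86 c1.
Inner hash: sum = 40+54+54+54+33+148+134+193 = 710 → 02 c6.
Outer input = (K'⊕opad) ∥ inner = 42 5c 5c 5c ∥ 02 c6.
Outer hash (tag): sum = 66+92+92+92+2+198 = 542 → 02 1e.

021e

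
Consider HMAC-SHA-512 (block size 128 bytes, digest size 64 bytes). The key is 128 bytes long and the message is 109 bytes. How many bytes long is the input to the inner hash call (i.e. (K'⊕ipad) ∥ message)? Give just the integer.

Key is 128 ≤ 128 bytes, zero-padded: |K'| = 128.
Inner input = (K'⊕ipad) ∥ m → 128 + 109 = 237 bytes.

237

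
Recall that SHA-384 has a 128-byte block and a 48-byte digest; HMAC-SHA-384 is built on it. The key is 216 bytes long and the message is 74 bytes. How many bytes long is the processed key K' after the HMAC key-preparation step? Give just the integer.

128

Key is 216 > 128 bytes, so it is hashed to 48 bytes then zero-padded to 128: |K'| = 128.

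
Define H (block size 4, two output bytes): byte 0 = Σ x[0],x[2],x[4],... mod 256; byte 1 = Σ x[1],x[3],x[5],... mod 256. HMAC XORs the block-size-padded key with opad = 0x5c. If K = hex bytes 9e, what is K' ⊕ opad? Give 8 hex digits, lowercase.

c25c5c5c

Key hex bytes 9e is 1 byte ≤ B = 4; zero-pad to 4 bytes: K' = 9e 00 00 00.
XOR each byte with 0x5c: 9e⊕5c=c2, 00⊕5c=5c, 00⊕5c=5c, 00⊕5c=5c.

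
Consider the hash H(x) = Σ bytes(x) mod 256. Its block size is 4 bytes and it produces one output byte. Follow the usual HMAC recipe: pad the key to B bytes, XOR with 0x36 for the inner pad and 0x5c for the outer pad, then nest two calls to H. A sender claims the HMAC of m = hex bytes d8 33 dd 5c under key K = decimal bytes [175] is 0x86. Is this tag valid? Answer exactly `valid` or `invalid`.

valid

Key decimal bytes [175] = af is 1 byte ≤ B = 4; zero-pad to 4 bytes: K' = af 00 00 00.
K' ⊕ ipad = 99 36 36 36; K' ⊕ opad = f3 5c 5c 5c.
Inner hash: sum = 153+54+54+54+216+51+221+92 = 895; mod 256 = 127 → 7f.
Outer hash (recomputed tag): sum = 243+92+92+92+127 = 646; mod 256 = 134 → 86.
Recomputed tag = 86; claimed = 86 → match.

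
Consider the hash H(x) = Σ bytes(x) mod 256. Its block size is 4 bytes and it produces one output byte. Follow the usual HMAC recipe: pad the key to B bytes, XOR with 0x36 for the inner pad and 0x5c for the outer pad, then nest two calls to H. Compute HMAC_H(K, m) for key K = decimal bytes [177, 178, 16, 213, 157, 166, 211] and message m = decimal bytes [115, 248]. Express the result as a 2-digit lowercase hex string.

8b

Key decimal bytes [177, 178, 16, 213, 157, 166, 211] = b1 b2 10 d5 9d a6 d3 is 7 bytes > B = 4, so hash it first: H(key) = 5e, then zero-pad to 4 bytes: K' = 5e 00 00 00.
K' ⊕ ipad = 68 36 36 36.  K' ⊕ opad = 02 5c 5c 5c.
Inner input = (K'⊕ipad) ∥ m = 68 36 36 36 ∥ 73 f8.
Inner hash: sum = 104+54+54+54+115+248 = 629; mod 256 = 117 → 75.
Outer input = (K'⊕opad) ∥ inner = 02 5c 5c 5c ∥ 75.
Outer hash (tag): sum = 2+92+92+92+117 = 395; mod 256 = 139 → 8b.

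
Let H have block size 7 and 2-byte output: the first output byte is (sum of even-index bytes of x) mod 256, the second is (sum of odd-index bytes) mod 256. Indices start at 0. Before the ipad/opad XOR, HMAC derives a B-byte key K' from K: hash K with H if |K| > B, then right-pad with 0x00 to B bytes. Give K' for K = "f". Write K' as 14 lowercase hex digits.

Key "f" = 66 is 1 byte ≤ B = 7; zero-pad to 7 bytes: K' = 66 00 00 00 00 00 00.

66000000000000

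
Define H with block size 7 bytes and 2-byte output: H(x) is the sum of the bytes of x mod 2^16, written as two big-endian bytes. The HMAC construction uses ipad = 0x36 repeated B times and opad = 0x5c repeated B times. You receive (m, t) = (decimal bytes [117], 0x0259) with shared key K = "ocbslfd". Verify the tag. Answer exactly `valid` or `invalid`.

Key "ocbslfd" = 6f 63 62 73 6c 66 64 is exactly B = 7 bytes: K' = 6f 63 62 73 6c 66 64.
K' ⊕ ipad = 59 55 54 45 5a 50 52; K' ⊕ opad = 33 3f 3e 2f 30 3a 38.
Inner hash: sum = 89+85+84+69+90+80+82+117 = 696 → 02 b8.
Outer hash (recomputed tag): sum = 51+63+62+47+48+58+56+2+184 = 571 → 02 3b.
Recomputed tag = 023b; claimed = 0259 → mismatch.

invalid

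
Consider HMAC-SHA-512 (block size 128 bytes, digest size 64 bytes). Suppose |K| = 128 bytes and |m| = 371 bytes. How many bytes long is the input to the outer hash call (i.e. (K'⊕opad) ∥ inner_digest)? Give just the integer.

Key is 128 ≤ 128 bytes, zero-padded: |K'| = 128.
Outer input = (K'⊕opad) ∥ H(inner) → 128 + 64 = 192 bytes.

192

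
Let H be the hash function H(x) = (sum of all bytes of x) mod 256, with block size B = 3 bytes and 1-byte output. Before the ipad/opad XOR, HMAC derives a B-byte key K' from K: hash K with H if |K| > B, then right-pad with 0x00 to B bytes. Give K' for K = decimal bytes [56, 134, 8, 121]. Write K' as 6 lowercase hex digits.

3f0000

|K| = 4 > B = 3, so first hash the key.
H(K): sum = 56+134+8+121 = 319; mod 256 = 63 → 3f.
Zero-pad H(K) = 3f to 3 bytes: K' = 3f 00 00.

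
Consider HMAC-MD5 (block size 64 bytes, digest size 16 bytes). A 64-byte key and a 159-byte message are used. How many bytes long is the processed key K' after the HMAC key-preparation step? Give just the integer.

64

Key is 64 ≤ 64 bytes, zero-padded: |K'| = 64.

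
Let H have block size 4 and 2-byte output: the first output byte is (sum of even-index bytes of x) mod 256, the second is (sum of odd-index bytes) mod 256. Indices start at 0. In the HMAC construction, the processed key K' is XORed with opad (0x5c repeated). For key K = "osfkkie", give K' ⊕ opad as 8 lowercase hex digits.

Key "osfkkie" = 6f 73 66 6b 6b 69 65 is 7 bytes > B = 4, so hash it first: H(key) = a5 47, then zero-pad to 4 bytes: K' = a5 47 00 00.
XOR each byte with 0x5c: a5⊕5c=f9, 47⊕5c=1b, 00⊕5c=5c, 00⊕5c=5c.

f91b5c5c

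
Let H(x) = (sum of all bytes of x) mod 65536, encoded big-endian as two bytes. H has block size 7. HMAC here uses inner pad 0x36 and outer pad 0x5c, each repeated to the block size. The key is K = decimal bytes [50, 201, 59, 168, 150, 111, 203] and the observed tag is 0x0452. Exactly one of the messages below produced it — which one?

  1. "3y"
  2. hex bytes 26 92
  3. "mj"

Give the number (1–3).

2

Key decimal bytes [50, 201, 59, 168, 150, 111, 203] = 32 c9 3b a8 96 6f cb is exactly B = 7 bytes: K' = 32 c9 3b a8 96 6f cb.
K' ⊕ ipad = 04 ff 0d 9e a0 59 fd; K' ⊕ opad = 6e 95 67 f4 ca 33 97.
m1: inner = H(04 ff 0d 9e a0 59 fd 33 79) = 04 50; tag = H(6e 95 67 f4 ca 33 97 04 50) = 0446
m2: inner = H(04 ff 0d 9e a0 59 fd 26 92) = 04 5c; tag = H(6e 95 67 f4 ca 33 97 04 5c) = 0452 ← matches
m3: inner = H(04 ff 0d 9e a0 59 fd 6d 6a) = 04 7b; tag = H(6e 95 67 f4 ca 33 97 04 7b) = 0471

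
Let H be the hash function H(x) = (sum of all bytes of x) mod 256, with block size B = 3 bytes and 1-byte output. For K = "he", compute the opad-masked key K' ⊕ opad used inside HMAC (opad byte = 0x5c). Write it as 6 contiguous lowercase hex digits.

34395c

Key "he" = 68 65 is 2 bytes ≤ B = 3; zero-pad to 3 bytes: K' = 68 65 00.
XOR each byte with 0x5c: 68⊕5c=34, 65⊕5c=39, 00⊕5c=5c.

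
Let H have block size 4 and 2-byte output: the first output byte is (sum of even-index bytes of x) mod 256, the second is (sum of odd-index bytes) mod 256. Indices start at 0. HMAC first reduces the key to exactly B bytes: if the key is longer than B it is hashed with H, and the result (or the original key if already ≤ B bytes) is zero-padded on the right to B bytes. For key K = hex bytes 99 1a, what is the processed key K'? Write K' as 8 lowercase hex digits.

991a0000

Key hex bytes 99 1a is 2 bytes ≤ B = 4; zero-pad to 4 bytes: K' = 99 1a 00 00.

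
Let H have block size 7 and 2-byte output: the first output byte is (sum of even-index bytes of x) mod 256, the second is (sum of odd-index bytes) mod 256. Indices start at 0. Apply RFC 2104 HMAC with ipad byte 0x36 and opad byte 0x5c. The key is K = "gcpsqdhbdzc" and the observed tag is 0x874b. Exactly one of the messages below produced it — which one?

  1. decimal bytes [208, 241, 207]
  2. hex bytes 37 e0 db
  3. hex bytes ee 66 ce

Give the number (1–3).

Key "gcpsqdhbdzc" = 67 63 70 73 71 64 68 62 64 7a 63 is 11 bytes > B = 7, so hash it first: H(key) = 77 16, then zero-pad to 7 bytes: K' = 77 16 00 00 00 00 00.
K' ⊕ ipad = 41 20 36 36 36 36 36; K' ⊕ opad = 2b 4a 5c 5c 5c 5c 5c.
m1: inner = H(41 20 36 36 36 36 36 d0 f1 cf) = d4 2b; tag = H(2b 4a 5c 5c 5c 5c 5c d4 2b) = 6ad6
m2: inner = H(41 20 36 36 36 36 36 37 e0 db) = c3 9e; tag = H(2b 4a 5c 5c 5c 5c 5c c3 9e) = ddc5
m3: inner = H(41 20 36 36 36 36 36 ee 66 ce) = 49 48; tag = H(2b 4a 5c 5c 5c 5c 5c 49 48) = 874b ← matches

3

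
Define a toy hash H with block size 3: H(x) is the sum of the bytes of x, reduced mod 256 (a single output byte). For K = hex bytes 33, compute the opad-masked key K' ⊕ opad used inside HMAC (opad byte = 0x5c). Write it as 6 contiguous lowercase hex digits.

6f5c5c

Key hex bytes 33 is 1 byte ≤ B = 3; zero-pad to 3 bytes: K' = 33 00 00.
XOR each byte with 0x5c: 33⊕5c=6f, 00⊕5c=5c, 00⊕5c=5c.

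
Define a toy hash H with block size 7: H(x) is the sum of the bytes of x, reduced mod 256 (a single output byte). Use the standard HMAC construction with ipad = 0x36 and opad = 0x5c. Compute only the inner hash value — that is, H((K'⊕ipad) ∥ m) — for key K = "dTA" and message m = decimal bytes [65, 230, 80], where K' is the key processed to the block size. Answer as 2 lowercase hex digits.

7a

Key "dTA" = 64 54 41 is 3 bytes ≤ B = 7; zero-pad to 7 bytes: K' = 64 54 41 00 00 00 00.
K' ⊕ ipad = 52 62 77 36 36 36 36.
Inner input = 52 62 77 36 36 36 36 ∥ 41 e6 50.
Inner hash: sum = 82+98+119+54+54+54+54+65+230+80 = 890; mod 256 = 122 → 7a.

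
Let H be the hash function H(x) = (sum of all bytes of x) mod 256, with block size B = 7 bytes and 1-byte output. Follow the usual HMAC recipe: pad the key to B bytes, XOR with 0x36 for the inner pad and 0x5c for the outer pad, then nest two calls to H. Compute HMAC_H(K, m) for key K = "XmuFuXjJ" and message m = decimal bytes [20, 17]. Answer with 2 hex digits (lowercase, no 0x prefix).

25

Key "XmuFuXjJ" = 58 6d 75 46 75 58 6a 4a is 8 bytes > B = 7, so hash it first: H(key) = 01, then zero-pad to 7 bytes: K' = 01 00 00 00 00 00 00.
K' ⊕ ipad = 37 36 36 36 36 36 36.  K' ⊕ opad = 5d 5c 5c 5c 5c 5c 5c.
Inner input = (K'⊕ipad) ∥ m = 37 36 36 36 36 36 36 ∥ 14 11.
Inner hash: sum = 55+54+54+54+54+54+54+20+17 = 416; mod 256 = 160 → a0.
Outer input = (K'⊕opad) ∥ inner = 5d 5c 5c 5c 5c 5c 5c ∥ a0.
Outer hash (tag): sum = 93+92+92+92+92+92+92+160 = 805; mod 256 = 37 → 25.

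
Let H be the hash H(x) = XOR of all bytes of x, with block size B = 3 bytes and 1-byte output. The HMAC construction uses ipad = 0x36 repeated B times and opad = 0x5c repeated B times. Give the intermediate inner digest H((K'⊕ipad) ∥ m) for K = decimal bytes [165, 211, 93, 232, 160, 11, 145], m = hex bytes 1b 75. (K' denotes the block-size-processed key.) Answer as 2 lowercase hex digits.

Key decimal bytes [165, 211, 93, 232, 160, 11, 145] = a5 d3 5d e8 a0 0b 91 is 7 bytes > B = 3, so hash it first: H(key) = f9, then zero-pad to 3 bytes: K' = f9 00 00.
K' ⊕ ipad = cf 36 36.
Inner input = cf 36 36 ∥ 1b 75.
Inner hash: XOR cf⊕36⊕36⊕1b⊕75 = a1.

a1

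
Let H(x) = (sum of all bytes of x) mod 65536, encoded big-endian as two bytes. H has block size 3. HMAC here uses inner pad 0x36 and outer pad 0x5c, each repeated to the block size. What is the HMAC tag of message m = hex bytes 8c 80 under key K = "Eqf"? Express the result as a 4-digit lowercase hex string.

0098

Key "Eqf" = 45 71 66 is exactly B = 3 bytes: K' = 45 71 66.
K' ⊕ ipad = 73 47 50.  K' ⊕ opad = 19 2d 3a.
Inner input = (K'⊕ipad) ∥ m = 73 47 50 ∥ 8c 80.
Inner hash: sum = 115+71+80+140+128 = 534 → 02 16.
Outer input = (K'⊕opad) ∥ inner = 19 2d 3a ∥ 02 16.
Outer hash (tag): sum = 25+45+58+2+22 = 152 → 00 98.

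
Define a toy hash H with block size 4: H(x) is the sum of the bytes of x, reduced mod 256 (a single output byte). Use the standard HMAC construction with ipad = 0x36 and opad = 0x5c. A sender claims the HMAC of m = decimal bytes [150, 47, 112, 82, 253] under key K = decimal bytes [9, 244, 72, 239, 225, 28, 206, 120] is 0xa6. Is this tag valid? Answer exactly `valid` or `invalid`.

valid

Key decimal bytes [9, 244, 72, 239, 225, 28, 206, 120] = 09 f4 48 ef e1 1c ce 78 is 8 bytes > B = 4, so hash it first: H(key) = 77, then zero-pad to 4 bytes: K' = 77 00 00 00.
K' ⊕ ipad = 41 36 36 36; K' ⊕ opad = 2b 5c 5c 5c.
Inner hash: sum = 65+54+54+54+150+47+112+82+253 = 871; mod 256 = 103 → 67.
Outer hash (recomputed tag): sum = 43+92+92+92+103 = 422; mod 256 = 166 → a6.
Recomputed tag = a6; claimed = a6 → match.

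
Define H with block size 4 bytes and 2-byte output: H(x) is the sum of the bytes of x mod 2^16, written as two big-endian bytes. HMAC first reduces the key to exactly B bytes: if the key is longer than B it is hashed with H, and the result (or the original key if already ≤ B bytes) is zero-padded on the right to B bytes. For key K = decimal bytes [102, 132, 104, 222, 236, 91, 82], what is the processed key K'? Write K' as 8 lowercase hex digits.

03c90000

|K| = 7 > B = 4, so first hash the key.
H(K): sum = 102+132+104+222+236+91+82 = 969 → 03 c9.
Zero-pad H(K) = 03 c9 to 4 bytes: K' = 03 c9 00 00.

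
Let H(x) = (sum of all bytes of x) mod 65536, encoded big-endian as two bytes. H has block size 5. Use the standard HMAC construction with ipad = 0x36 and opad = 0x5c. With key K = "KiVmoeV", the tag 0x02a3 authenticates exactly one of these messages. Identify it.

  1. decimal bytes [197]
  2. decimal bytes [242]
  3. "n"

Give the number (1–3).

1

Key "KiVmoeV" = 4b 69 56 6d 6f 65 56 is 7 bytes > B = 5, so hash it first: H(key) = 02 a1, then zero-pad to 5 bytes: K' = 02 a1 00 00 00.
K' ⊕ ipad = 34 97 36 36 36; K' ⊕ opad = 5e fd 5c 5c 5c.
m1: inner = H(34 97 36 36 36 c5) = 02 32; tag = H(5e fd 5c 5c 5c 02 32) = 02a3 ← matches
m2: inner = H(34 97 36 36 36 f2) = 02 5f; tag = H(5e fd 5c 5c 5c 02 5f) = 02d0
m3: inner = H(34 97 36 36 36 6e) = 01 db; tag = H(5e fd 5c 5c 5c 01 db) = 034b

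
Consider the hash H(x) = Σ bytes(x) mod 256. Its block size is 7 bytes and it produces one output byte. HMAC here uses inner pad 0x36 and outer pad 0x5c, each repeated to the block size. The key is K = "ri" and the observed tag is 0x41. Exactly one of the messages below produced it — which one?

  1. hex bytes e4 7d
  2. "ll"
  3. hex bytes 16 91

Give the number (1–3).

Key "ri" = 72 69 is 2 bytes ≤ B = 7; zero-pad to 7 bytes: K' = 72 69 00 00 00 00 00.
K' ⊕ ipad = 44 5f 36 36 36 36 36; K' ⊕ opad = 2e 35 5c 5c 5c 5c 5c.
m1: inner = H(44 5f 36 36 36 36 36 e4 7d) = 12; tag = H(2e 35 5c 5c 5c 5c 5c 12) = 41 ← matches
m2: inner = H(44 5f 36 36 36 36 36 6c 6c) = 89; tag = H(2e 35 5c 5c 5c 5c 5c 89) = b8
m3: inner = H(44 5f 36 36 36 36 36 16 91) = 58; tag = H(2e 35 5c 5c 5c 5c 5c 58) = 87

1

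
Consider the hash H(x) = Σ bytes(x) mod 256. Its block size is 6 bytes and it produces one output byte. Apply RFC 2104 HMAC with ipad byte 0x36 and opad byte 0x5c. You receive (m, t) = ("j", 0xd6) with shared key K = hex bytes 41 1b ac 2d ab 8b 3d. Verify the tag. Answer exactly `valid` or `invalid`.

Key hex bytes 41 1b ac 2d ab 8b 3d is 7 bytes > B = 6, so hash it first: H(key) = a8, then zero-pad to 6 bytes: K' = a8 00 00 00 00 00.
K' ⊕ ipad = 9e 36 36 36 36 36; K' ⊕ opad = f4 5c 5c 5c 5c 5c.
Inner hash: sum = 158+54+54+54+54+54+106 = 534; mod 256 = 22 → 16.
Outer hash (recomputed tag): sum = 244+92+92+92+92+92+22 = 726; mod 256 = 214 → d6.
Recomputed tag = d6; claimed = d6 → match.

valid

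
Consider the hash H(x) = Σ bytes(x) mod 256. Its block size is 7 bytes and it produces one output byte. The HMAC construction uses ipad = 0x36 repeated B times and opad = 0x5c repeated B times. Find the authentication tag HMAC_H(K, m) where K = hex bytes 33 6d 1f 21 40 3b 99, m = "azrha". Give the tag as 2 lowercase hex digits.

90

Key hex bytes 33 6d 1f 21 40 3b 99 is exactly B = 7 bytes: K' = 33 6d 1f 21 40 3b 99.
K' ⊕ ipad = 05 5b 29 17 76 0d af.  K' ⊕ opad = 6f 31 43 7d 1c 67 c5.
Inner input = (K'⊕ipad) ∥ m = 05 5b 29 17 76 0d af ∥ 61 7a 72 68 61.
Inner hash: sum = 5+91+41+23+118+13+175+97+122+114+104+97 = 1000; mod 256 = 232 → e8.
Outer input = (K'⊕opad) ∥ inner = 6f 31 43 7d 1c 67 c5 ∥ e8.
Outer hash (tag): sum = 111+49+67+125+28+103+197+232 = 912; mod 256 = 144 → 90.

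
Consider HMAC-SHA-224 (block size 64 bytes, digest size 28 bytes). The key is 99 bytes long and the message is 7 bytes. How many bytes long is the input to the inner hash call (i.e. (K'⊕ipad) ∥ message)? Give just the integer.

Key is 99 > 64 bytes, so it is hashed to 28 bytes then zero-padded to 64: |K'| = 64.
Inner input = (K'⊕ipad) ∥ m → 64 + 7 = 71 bytes.

71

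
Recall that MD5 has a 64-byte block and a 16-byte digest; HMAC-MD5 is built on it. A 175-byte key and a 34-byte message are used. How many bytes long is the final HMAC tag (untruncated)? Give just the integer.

16

The tag is one MD5 digest: 16 bytes.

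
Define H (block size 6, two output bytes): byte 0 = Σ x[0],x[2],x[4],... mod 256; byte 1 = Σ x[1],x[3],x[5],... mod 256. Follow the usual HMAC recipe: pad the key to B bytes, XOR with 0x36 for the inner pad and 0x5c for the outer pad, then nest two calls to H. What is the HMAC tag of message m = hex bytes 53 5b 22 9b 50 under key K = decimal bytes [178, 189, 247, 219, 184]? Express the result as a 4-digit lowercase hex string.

1568

Key decimal bytes [178, 189, 247, 219, 184] = b2 bd f7 db b8 is 5 bytes ≤ B = 6; zero-pad to 6 bytes: K' = b2 bd f7 db b8 00.
K' ⊕ ipad = 84 8b c1 ed 8e 36.  K' ⊕ opad = ee e1 ab 87 e4 5c.
Inner input = (K'⊕ipad) ∥ m = 84 8b c1 ed 8e 36 ∥ 53 5b 22 9b 50.
Inner hash: even-index sum = 664 mod 256 = 152; odd-index sum = 676 mod 256 = 164 → 98 a4.
Outer input = (K'⊕opad) ∥ inner = ee e1 ab 87 e4 5c ∥ 98 a4.
Outer hash (tag): even-index sum = 789 mod 256 = 21; odd-index sum = 616 mod 256 = 104 → 15 68.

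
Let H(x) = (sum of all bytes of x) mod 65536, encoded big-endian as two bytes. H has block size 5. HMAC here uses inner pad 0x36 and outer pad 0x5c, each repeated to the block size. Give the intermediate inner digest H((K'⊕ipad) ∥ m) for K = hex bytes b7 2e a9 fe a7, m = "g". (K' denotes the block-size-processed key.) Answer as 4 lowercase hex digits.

02f8

Key hex bytes b7 2e a9 fe a7 is exactly B = 5 bytes: K' = b7 2e a9 fe a7.
K' ⊕ ipad = 81 18 9f c8 91.
Inner input = 81 18 9f c8 91 ∥ 67.
Inner hash: sum = 129+24+159+200+145+103 = 760 → 02 f8.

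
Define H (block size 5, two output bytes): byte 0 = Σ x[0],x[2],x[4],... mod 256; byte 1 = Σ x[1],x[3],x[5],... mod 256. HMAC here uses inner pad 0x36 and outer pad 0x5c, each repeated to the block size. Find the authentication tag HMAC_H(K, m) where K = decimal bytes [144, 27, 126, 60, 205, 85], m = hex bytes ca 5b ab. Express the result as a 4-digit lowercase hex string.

Key decimal bytes [144, 27, 126, 60, 205, 85] = 90 1b 7e 3c cd 55 is 6 bytes > B = 5, so hash it first: H(key) = db ac, then zero-pad to 5 bytes: K' = db ac 00 00 00.
K' ⊕ ipad = ed 9a 36 36 36.  K' ⊕ opad = 87 f0 5c 5c 5c.
Inner input = (K'⊕ipad) ∥ m = ed 9a 36 36 36 ∥ ca 5b ab.
Inner hash: even-index sum = 436 mod 256 = 180; odd-index sum = 581 mod 256 = 69 → b4 45.
Outer input = (K'⊕opad) ∥ inner = 87 f0 5c 5c 5c ∥ b4 45.
Outer hash (tag): even-index sum = 388 mod 256 = 132; odd-index sum = 512 mod 256 = 0 → 84 00.

8400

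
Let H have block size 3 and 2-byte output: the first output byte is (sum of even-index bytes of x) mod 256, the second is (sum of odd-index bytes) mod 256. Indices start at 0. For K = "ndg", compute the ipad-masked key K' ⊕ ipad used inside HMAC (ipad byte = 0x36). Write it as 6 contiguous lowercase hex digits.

Key "ndg" = 6e 64 67 is exactly B = 3 bytes: K' = 6e 64 67.
XOR each byte with 0x36: 6e⊕36=58, 64⊕36=52, 67⊕36=51.

585251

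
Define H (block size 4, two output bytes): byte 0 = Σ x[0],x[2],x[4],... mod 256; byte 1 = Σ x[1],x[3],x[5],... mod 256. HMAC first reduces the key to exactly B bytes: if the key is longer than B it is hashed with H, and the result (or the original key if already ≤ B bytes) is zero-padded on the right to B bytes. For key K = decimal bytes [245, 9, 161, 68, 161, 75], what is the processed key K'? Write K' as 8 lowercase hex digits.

37980000

|K| = 6 > B = 4, so first hash the key.
H(K): even-index sum = 567 mod 256 = 55; odd-index sum = 152 mod 256 = 152 → 37 98.
Zero-pad H(K) = 37 98 to 4 bytes: K' = 37 98 00 00.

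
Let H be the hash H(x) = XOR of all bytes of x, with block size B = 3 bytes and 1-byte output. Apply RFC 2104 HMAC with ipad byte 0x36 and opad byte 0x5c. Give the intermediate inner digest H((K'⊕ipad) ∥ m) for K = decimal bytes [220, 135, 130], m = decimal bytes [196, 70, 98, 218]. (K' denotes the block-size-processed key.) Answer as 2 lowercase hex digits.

Key decimal bytes [220, 135, 130] = dc 87 82 is exactly B = 3 bytes: K' = dc 87 82.
K' ⊕ ipad = ea b1 b4.
Inner input = ea b1 b4 ∥ c4 46 62 da.
Inner hash: XOR ea⊕b1⊕b4⊕c4⊕46⊕62⊕da = d5.

d5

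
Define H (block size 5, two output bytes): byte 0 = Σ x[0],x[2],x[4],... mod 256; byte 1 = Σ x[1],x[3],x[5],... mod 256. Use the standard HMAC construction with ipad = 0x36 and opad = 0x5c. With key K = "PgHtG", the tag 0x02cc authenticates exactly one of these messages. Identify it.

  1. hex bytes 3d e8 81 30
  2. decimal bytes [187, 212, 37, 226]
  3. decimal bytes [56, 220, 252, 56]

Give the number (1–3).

Key "PgHtG" = 50 67 48 74 47 is exactly B = 5 bytes: K' = 50 67 48 74 47.
K' ⊕ ipad = 66 51 7e 42 71; K' ⊕ opad = 0c 3b 14 28 1b.
m1: inner = H(66 51 7e 42 71 3d e8 81 30) = 6d 51; tag = H(0c 3b 14 28 1b 6d 51) = 8cd0
m2: inner = H(66 51 7e 42 71 bb d4 25 e2) = 0b 73; tag = H(0c 3b 14 28 1b 0b 73) = ae6e
m3: inner = H(66 51 7e 42 71 38 dc fc 38) = 69 c7; tag = H(0c 3b 14 28 1b 69 c7) = 02cc ← matches

3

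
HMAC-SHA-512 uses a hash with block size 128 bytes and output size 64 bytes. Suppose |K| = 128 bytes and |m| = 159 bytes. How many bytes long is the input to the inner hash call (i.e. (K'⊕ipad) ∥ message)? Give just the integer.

Key is 128 ≤ 128 bytes, zero-padded: |K'| = 128.
Inner input = (K'⊕ipad) ∥ m → 128 + 159 = 287 bytes.

287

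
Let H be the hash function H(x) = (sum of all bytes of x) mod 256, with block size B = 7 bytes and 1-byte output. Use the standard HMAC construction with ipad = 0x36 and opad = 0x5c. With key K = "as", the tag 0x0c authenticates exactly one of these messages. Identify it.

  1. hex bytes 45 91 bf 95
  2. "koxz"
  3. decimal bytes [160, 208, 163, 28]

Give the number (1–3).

1

Key "as" = 61 73 is 2 bytes ≤ B = 7; zero-pad to 7 bytes: K' = 61 73 00 00 00 00 00.
K' ⊕ ipad = 57 45 36 36 36 36 36; K' ⊕ opad = 3d 2f 5c 5c 5c 5c 5c.
m1: inner = H(57 45 36 36 36 36 36 45 91 bf 95) = d4; tag = H(3d 2f 5c 5c 5c 5c 5c d4) = 0c ← matches
m2: inner = H(57 45 36 36 36 36 36 6b 6f 78 7a) = 76; tag = H(3d 2f 5c 5c 5c 5c 5c 76) = ae
m3: inner = H(57 45 36 36 36 36 36 a0 d0 a3 1c) = d9; tag = H(3d 2f 5c 5c 5c 5c 5c d9) = 11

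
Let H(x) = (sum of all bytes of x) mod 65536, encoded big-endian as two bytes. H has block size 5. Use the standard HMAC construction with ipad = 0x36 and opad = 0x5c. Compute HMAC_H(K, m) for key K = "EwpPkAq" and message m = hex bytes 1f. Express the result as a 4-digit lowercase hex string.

Key "EwpPkAq" = 45 77 70 50 6b 41 71 is 7 bytes > B = 5, so hash it first: H(key) = 02 99, then zero-pad to 5 bytes: K' = 02 99 00 00 00.
K' ⊕ ipad = 34 af 36 36 36.  K' ⊕ opad = 5e c5 5c 5c 5c.
Inner input = (K'⊕ipad) ∥ m = 34 af 36 36 36 ∥ 1f.
Inner hash: sum = 52+175+54+54+54+31 = 420 → 01 a4.
Outer input = (K'⊕opad) ∥ inner = 5e c5 5c 5c 5c ∥ 01 a4.
Outer hash (tag): sum = 94+197+92+92+92+1+164 = 732 → 02 dc.

02dc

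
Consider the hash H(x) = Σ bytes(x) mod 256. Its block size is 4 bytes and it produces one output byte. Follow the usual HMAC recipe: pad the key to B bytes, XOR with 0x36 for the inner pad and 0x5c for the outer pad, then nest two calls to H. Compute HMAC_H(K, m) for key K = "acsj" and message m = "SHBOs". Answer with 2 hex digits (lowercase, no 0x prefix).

Key "acsj" = 61 63 73 6a is exactly B = 4 bytes: K' = 61 63 73 6a.
K' ⊕ ipad = 57 55 45 5c.  K' ⊕ opad = 3d 3f 2f 36.
Inner input = (K'⊕ipad) ∥ m = 57 55 45 5c ∥ 53 48 42 4f 73.
Inner hash: sum = 87+85+69+92+83+72+66+79+115 = 748; mod 256 = 236 → ec.
Outer input = (K'⊕opad) ∥ inner = 3d 3f 2f 36 ∥ ec.
Outer hash (tag): sum = 61+63+47+54+236 = 461; mod 256 = 205 → cd.

cd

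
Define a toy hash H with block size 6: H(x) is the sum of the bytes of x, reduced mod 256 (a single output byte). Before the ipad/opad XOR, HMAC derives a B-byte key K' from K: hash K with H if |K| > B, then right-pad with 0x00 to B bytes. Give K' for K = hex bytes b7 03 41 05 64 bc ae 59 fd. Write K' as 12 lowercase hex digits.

|K| = 9 > B = 6, so first hash the key.
H(K): sum = 183+3+65+5+100+188+174+89+253 = 1060; mod 256 = 36 → 24.
Zero-pad H(K) = 24 to 6 bytes: K' = 24 00 00 00 00 00.

240000000000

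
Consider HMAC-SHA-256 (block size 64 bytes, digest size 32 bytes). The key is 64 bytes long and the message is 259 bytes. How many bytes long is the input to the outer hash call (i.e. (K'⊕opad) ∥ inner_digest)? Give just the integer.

96

Key is 64 ≤ 64 bytes, zero-padded: |K'| = 64.
Outer input = (K'⊕opad) ∥ H(inner) → 64 + 32 = 96 bytes.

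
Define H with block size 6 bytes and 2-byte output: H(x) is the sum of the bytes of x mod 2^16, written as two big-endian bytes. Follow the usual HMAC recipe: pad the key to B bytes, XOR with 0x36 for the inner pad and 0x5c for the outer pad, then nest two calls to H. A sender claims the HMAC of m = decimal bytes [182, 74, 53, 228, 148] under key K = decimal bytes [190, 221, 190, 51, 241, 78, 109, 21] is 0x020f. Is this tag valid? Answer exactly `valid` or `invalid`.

Key decimal bytes [190, 221, 190, 51, 241, 78, 109, 21] = be dd be 33 f1 4e 6d 15 is 8 bytes > B = 6, so hash it first: H(key) = 04 4d, then zero-pad to 6 bytes: K' = 04 4d 00 00 00 00.
K' ⊕ ipad = 32 7b 36 36 36 36; K' ⊕ opad = 58 11 5c 5c 5c 5c.
Inner hash: sum = 50+123+54+54+54+54+182+74+53+228+148 = 1074 → 04 32.
Outer hash (recomputed tag): sum = 88+17+92+92+92+92+4+50 = 527 → 02 0f.
Recomputed tag = 020f; claimed = 020f → match.

valid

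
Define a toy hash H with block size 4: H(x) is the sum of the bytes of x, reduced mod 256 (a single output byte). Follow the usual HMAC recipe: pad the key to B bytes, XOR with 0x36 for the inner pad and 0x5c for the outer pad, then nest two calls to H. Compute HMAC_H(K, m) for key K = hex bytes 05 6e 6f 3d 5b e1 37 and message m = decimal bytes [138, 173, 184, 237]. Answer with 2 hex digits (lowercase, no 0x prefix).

Key hex bytes 05 6e 6f 3d 5b e1 37 is 7 bytes > B = 4, so hash it first: H(key) = 92, then zero-pad to 4 bytes: K' = 92 00 00 00.
K' ⊕ ipad = a4 36 36 36.  K' ⊕ opad = ce 5c 5c 5c.
Inner input = (K'⊕ipad) ∥ m = a4 36 36 36 ∥ 8a ad b8 ed.
Inner hash: sum = 164+54+54+54+138+173+184+237 = 1058; mod 256 = 34 → 22.
Outer input = (K'⊕opad) ∥ inner = ce 5c 5c 5c ∥ 22.
Outer hash (tag): sum = 206+92+92+92+34 = 516; mod 256 = 4 → 04.

04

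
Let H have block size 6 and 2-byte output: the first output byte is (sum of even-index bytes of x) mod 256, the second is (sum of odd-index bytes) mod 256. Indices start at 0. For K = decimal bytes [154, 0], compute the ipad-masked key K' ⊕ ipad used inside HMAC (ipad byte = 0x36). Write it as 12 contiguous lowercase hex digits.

ac3636363636

Key decimal bytes [154, 0] = 9a 00 is 2 bytes ≤ B = 6; zero-pad to 6 bytes: K' = 9a 00 00 00 00 00.
XOR each byte with 0x36: 9a⊕36=ac, 00⊕36=36, 00⊕36=36, 00⊕36=36, 00⊕36=36, 00⊕36=36.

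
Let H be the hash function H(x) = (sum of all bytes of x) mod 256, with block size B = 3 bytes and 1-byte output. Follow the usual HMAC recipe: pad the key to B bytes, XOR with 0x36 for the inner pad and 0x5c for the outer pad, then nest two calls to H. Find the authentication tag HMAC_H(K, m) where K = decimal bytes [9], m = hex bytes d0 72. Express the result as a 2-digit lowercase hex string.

Key decimal bytes [9] = 09 is 1 byte ≤ B = 3; zero-pad to 3 bytes: K' = 09 00 00.
K' ⊕ ipad = 3f 36 36.  K' ⊕ opad = 55 5c 5c.
Inner input = (K'⊕ipad) ∥ m = 3f 36 36 ∥ d0 72.
Inner hash: sum = 63+54+54+208+114 = 493; mod 256 = 237 → ed.
Outer input = (K'⊕opad) ∥ inner = 55 5c 5c ∥ ed.
Outer hash (tag): sum = 85+92+92+237 = 506; mod 256 = 250 → fa.

fa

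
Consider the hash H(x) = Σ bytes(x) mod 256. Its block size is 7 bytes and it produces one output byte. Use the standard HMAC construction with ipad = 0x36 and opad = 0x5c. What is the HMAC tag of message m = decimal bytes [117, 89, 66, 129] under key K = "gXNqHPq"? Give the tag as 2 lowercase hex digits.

05

Key "gXNqHPq" = 67 58 4e 71 48 50 71 is exactly B = 7 bytes: K' = 67 58 4e 71 48 50 71.
K' ⊕ ipad = 51 6e 78 47 7e 66 47.  K' ⊕ opad = 3b 04 12 2d 14 0c 2d.
Inner input = (K'⊕ipad) ∥ m = 51 6e 78 47 7e 66 47 ∥ 75 59 42 81.
Inner hash: sum = 81+110+120+71+126+102+71+117+89+66+129 = 1082; mod 256 = 58 → 3a.
Outer input = (K'⊕opad) ∥ inner = 3b 04 12 2d 14 0c 2d ∥ 3a.
Outer hash (tag): sum = 59+4+18+45+20+12+45+58 = 261; mod 256 = 5 → 05.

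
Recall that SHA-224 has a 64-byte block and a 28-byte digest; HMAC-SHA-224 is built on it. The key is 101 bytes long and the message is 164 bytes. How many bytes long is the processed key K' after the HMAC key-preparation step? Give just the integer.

Key is 101 > 64 bytes, so it is hashed to 28 bytes then zero-padded to 64: |K'| = 64.

64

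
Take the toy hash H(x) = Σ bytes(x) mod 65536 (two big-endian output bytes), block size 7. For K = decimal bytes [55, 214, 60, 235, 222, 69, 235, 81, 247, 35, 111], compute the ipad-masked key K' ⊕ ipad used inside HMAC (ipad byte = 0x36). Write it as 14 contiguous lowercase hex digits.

Key decimal bytes [55, 214, 60, 235, 222, 69, 235, 81, 247, 35, 111] = 37 d6 3c eb de 45 eb 51 f7 23 6f is 11 bytes > B = 7, so hash it first: H(key) = 06 1c, then zero-pad to 7 bytes: K' = 06 1c 00 00 00 00 00.
XOR each byte with 0x36: 06⊕36=30, 1c⊕36=2a, 00⊕36=36, 00⊕36=36, 00⊕36=36, 00⊕36=36, 00⊕36=36.

302a3636363636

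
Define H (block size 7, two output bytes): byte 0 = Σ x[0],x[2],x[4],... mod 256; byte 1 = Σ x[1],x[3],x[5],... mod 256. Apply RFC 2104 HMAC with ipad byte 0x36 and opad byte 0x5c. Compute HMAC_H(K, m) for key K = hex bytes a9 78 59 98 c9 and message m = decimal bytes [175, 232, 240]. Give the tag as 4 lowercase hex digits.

bc6f

Key hex bytes a9 78 59 98 c9 is 5 bytes ≤ B = 7; zero-pad to 7 bytes: K' = a9 78 59 98 c9 00 00.
K' ⊕ ipad = 9f 4e 6f ae ff 36 36.  K' ⊕ opad = f5 24 05 c4 95 5c 5c.
Inner input = (K'⊕ipad) ∥ m = 9f 4e 6f ae ff 36 36 ∥ af e8 f0.
Inner hash: even-index sum = 811 mod 256 = 43; odd-index sum = 721 mod 256 = 209 → 2b d1.
Outer input = (K'⊕opad) ∥ inner = f5 24 05 c4 95 5c 5c ∥ 2b d1.
Outer hash (tag): even-index sum = 700 mod 256 = 188; odd-index sum = 367 mod 256 = 111 → bc 6f.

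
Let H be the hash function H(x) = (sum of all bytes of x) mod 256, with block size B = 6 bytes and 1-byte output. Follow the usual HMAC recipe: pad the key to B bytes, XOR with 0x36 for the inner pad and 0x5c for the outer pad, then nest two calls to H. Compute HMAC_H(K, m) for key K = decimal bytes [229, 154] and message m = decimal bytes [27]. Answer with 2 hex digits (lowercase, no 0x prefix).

Key decimal bytes [229, 154] = e5 9a is 2 bytes ≤ B = 6; zero-pad to 6 bytes: K' = e5 9a 00 00 00 00.
K' ⊕ ipad = d3 ac 36 36 36 36.  K' ⊕ opad = b9 c6 5c 5c 5c 5c.
Inner input = (K'⊕ipad) ∥ m = d3 ac 36 36 36 36 ∥ 1b.
Inner hash: sum = 211+172+54+54+54+54+27 = 626; mod 256 = 114 → 72.
Outer input = (K'⊕opad) ∥ inner = b9 c6 5c 5c 5c 5c ∥ 72.
Outer hash (tag): sum = 185+198+92+92+92+92+114 = 865; mod 256 = 97 → 61.

61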